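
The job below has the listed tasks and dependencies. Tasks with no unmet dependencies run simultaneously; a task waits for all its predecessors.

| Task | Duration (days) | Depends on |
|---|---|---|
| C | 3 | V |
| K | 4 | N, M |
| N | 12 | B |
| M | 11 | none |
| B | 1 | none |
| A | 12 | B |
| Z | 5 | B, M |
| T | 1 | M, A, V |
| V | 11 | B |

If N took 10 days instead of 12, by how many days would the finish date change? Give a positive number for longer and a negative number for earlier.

Baseline: B→N→K = 1+12+4 = 17 → 17 days.
N lies on that path, so at 10 days the path becomes 15 days.
New critical path: M→Z = 11+5 = 16 ⇒ 16 days.
Change in finish: 16 − 17 = -1 days.

-1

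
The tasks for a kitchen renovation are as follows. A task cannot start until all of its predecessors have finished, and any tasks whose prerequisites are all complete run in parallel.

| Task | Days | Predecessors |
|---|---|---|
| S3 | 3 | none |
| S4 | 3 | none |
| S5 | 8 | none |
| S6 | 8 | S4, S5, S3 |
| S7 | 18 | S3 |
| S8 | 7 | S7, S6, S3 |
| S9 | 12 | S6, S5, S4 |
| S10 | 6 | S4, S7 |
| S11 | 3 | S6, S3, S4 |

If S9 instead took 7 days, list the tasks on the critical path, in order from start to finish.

As given, the longest chain is S5→S6→S9 = 8+8+12 = 28, so the finish is 28 days.
Since S9 is critical, the -5 change carries straight to that chain (now 23 days).
The binding chain switches to S3→S7→S8 = 3+18+7 = 28; finish 28 days.

S3, S7, S8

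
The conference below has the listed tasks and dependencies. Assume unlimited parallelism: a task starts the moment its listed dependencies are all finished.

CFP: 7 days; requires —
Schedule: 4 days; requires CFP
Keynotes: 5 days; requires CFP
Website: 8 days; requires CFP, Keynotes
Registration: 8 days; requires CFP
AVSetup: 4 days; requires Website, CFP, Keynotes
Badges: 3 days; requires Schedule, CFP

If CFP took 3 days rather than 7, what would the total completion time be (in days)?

20

The binding path is CFP→Keynotes→Website→AVSetup = 7+5+8+4 = 24; finish at 24 days.
Since CFP is critical, the -4 change carries straight to that chain (now 20 days).
The critical path is still CFP→Keynotes→Website→AVSetup; finish is now 20 days.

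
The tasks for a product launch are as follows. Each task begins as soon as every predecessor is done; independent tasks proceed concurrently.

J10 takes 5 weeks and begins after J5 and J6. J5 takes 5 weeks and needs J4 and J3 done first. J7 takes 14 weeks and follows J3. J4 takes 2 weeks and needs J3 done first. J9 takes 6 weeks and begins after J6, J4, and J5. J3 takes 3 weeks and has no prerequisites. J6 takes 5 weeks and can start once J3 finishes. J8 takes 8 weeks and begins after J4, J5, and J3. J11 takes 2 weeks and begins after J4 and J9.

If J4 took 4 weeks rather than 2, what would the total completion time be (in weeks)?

The binding path is J3→J4→J5→J8 = 3+2+5+8 = 18; finish at 18 weeks.
J4 lies on that path, so at 4 weeks the path becomes 20 weeks.
That remains the longest chain; total 20 weeks.

20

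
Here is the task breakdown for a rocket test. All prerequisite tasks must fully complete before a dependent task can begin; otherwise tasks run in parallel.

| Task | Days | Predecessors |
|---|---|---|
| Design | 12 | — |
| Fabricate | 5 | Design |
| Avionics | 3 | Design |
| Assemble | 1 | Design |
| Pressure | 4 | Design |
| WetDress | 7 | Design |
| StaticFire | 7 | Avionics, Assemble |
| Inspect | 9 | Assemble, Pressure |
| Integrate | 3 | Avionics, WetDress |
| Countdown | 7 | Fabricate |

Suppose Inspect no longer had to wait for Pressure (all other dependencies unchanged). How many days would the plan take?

24

With the dependency in place, Design→Pressure→Inspect = 12+4+9 = 25 sets the finish at 25 days.
Without Pressure→Inspect, Inspect's earliest start moves from 16 to 13.
The longest chain is now Design→Fabricate→Countdown = 12+5+7 = 24, so the plan takes 24 days.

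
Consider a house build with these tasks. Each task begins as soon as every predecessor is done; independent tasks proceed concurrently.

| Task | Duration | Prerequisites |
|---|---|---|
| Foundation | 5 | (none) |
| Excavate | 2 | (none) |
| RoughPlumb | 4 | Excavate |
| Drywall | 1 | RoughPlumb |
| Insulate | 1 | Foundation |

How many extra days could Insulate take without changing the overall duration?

1

The longest chain is Excavate→RoughPlumb→Drywall = 2+4+1 = 7; overall finish 7 days.
Insulate finishes as early as 6 and must finish by 7.
Slack of Insulate = 6 − 5 = 1 day.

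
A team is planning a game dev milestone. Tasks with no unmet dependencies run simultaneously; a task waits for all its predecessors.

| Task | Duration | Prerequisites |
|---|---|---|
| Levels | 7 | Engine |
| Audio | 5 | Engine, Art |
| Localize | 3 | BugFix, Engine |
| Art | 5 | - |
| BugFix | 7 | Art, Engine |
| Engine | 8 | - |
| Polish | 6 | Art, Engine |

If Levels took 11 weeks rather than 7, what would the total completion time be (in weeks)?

Actual critical path: Engine→BugFix→Localize = 8+7+3 = 18 ⇒ 18 weeks.
Levels has 3 weeks of float (longest path through it is 15).
The binding chain switches to Engine→Levels = 8+11 = 19; finish 19 weeks.

19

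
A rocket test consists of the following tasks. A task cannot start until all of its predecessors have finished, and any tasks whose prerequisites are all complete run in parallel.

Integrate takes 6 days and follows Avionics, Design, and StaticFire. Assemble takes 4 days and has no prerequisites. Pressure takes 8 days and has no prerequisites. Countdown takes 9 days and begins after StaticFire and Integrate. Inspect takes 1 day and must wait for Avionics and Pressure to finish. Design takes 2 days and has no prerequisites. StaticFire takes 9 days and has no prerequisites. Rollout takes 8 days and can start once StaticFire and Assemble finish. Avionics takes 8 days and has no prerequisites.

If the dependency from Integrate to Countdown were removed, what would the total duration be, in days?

18

Before: longest chain StaticFire→Integrate→Countdown = 9+6+9 = 24, finish 24.
Without Integrate→Countdown, Countdown's earliest start moves from 15 to 9.
After: StaticFire→Countdown = 9+9 = 18 → 18 days.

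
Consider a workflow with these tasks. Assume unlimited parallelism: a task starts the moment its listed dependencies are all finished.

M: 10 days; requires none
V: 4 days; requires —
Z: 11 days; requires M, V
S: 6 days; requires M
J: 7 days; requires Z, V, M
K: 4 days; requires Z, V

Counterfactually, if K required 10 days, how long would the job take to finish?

Actual critical path: M→Z→J = 10+11+7 = 28 ⇒ 28 days.
K is off the critical path — its longest chain is 25 days, giving 3 of slack.
The binding chain switches to M→Z→K = 10+11+10 = 31; finish 31 days.

31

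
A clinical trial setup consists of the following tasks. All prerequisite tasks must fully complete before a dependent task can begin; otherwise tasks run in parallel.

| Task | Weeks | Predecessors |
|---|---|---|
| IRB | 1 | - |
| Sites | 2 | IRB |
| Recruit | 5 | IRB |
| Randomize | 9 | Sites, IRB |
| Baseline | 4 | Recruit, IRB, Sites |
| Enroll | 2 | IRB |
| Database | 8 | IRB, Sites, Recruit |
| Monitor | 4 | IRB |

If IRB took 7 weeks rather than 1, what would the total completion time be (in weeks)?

Actual critical path: IRB→Recruit→Database = 1+5+8 = 14 ⇒ 14 weeks.
Since IRB is critical, the +6 change carries straight to that chain (now 20 weeks).
The critical path is still IRB→Recruit→Database; finish is now 20 weeks.

20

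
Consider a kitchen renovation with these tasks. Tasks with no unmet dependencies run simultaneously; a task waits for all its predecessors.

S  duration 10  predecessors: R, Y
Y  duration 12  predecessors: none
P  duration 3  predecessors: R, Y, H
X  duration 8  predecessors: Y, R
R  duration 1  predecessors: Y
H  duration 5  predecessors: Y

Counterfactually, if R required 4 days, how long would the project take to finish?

As given, the longest chain is Y→R→S = 12+1+10 = 23, so the finish is 23 days.
Since R is critical, the +3 change carries straight to that chain (now 26 days).
That remains the longest chain; total 26 days.

26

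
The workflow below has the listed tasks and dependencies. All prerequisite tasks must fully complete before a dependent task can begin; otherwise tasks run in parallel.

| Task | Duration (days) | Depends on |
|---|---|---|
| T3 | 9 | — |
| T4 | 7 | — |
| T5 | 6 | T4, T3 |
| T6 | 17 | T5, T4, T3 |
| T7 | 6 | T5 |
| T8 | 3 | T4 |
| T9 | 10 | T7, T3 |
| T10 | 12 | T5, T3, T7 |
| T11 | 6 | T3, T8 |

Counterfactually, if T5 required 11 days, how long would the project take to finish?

38

As given, the longest chain is T3→T5→T7→T10 = 9+6+6+12 = 33, so the finish is 33 days.
Since T5 is critical, the +5 change carries straight to that chain (now 38 days).
That remains the longest chain; total 38 days.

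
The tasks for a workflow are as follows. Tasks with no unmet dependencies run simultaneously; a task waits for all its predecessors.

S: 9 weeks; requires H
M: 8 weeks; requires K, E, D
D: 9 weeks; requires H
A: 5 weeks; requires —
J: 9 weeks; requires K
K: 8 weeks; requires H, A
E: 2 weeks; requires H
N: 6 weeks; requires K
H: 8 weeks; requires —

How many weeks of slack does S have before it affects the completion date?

8

The longest chain is H→K→J = 8+8+9 = 25; overall finish 25 weeks.
The longest chain containing S totals 17 weeks.
Slack of S = 16 − 8 = 8 weeks.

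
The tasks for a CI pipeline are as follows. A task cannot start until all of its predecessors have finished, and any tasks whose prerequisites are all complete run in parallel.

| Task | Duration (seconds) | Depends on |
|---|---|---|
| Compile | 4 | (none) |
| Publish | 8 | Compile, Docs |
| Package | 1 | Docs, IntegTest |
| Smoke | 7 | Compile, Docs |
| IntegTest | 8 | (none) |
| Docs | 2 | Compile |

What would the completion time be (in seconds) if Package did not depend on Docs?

With the dependency in place, Compile→Docs→Publish = 4+2+8 = 14 sets the finish at 14 seconds.
Dropping Docs→Package doesn't change Package's earliest start (8); another predecessor still binds.
After: Compile→Docs→Publish = 4+2+8 = 14 → 14 seconds.

14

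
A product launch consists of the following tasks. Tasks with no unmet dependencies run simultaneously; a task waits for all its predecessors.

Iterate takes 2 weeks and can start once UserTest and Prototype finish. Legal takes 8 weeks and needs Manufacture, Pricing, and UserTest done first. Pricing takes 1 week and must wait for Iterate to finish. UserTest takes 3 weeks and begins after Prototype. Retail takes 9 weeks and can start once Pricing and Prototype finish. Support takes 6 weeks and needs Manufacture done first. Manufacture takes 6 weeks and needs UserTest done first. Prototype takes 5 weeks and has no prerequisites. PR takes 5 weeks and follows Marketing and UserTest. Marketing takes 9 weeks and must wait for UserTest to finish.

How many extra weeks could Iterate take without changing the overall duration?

Critical path: Prototype→UserTest→Manufacture→Legal = 5+3+6+8 = 22, so the finish is 22 weeks.
Longest path through Iterate: 20 weeks (earliest finish 10, latest finish 12).
Slack of Iterate = 10 − 8 = 2 weeks.

2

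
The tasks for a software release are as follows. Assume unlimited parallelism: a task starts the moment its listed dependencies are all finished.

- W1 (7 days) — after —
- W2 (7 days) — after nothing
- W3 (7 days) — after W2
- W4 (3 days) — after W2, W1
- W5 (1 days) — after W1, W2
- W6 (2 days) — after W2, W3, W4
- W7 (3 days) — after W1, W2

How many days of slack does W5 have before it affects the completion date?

The longest chain is W2→W3→W6 = 7+7+2 = 16; overall finish 16 days.
Longest path through W5: 8 days (earliest finish 8, latest finish 16).
Slack of W5 = 15 − 7 = 8 days.

8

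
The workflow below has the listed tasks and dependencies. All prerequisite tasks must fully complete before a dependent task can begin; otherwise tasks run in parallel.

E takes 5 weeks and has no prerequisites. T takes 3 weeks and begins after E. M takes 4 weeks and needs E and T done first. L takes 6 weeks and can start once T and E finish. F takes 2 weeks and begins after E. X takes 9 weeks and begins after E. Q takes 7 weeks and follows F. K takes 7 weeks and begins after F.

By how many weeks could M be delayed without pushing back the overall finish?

2

E→T→L = 5+3+6 = 14 sets the makespan at 14 weeks.
Longest path through M: 12 weeks (earliest finish 12, latest finish 14).
Slack of M = 10 − 8 = 2 weeks.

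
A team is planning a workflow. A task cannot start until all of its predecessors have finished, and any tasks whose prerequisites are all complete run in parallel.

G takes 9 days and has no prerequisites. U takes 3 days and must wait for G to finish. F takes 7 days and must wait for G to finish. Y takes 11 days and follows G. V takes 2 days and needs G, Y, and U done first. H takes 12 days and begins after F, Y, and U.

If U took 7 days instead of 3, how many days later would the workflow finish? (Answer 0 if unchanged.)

As given, the longest chain is G→Y→H = 9+11+12 = 32, so the finish is 32 days.
U has 8 days of float (longest path through it is 24).
The critical path is still G→Y→H; finish is now 32 days.
Change in finish: 32 − 32 = +0 days.

0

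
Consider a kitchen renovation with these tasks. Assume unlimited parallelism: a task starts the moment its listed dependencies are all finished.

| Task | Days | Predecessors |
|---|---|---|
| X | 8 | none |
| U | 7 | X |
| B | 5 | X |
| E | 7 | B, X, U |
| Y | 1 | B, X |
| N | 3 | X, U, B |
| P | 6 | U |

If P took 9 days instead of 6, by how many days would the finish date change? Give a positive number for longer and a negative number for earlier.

2

As given, the longest chain is X→U→E = 8+7+7 = 22, so the finish is 22 days.
P is off the critical path — its longest chain is 21 days, giving 1 of slack.
The binding chain switches to X→U→P = 8+7+9 = 24; finish 24 days.
Change in finish: 24 − 22 = +2 days.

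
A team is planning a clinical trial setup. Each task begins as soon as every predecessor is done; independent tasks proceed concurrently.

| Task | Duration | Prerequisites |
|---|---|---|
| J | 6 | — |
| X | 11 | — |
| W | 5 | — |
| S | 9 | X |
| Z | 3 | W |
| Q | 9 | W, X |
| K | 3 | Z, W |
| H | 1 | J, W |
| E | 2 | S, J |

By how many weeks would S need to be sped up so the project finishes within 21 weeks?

Current finish: 22 weeks; target: 21.
S is on every critical path, so each week cut from S cuts the finish by one (this holds down to a finish of 20).
Need 22 − 21 = 1 week off S → S becomes 8 weeks, finish becomes 21.

1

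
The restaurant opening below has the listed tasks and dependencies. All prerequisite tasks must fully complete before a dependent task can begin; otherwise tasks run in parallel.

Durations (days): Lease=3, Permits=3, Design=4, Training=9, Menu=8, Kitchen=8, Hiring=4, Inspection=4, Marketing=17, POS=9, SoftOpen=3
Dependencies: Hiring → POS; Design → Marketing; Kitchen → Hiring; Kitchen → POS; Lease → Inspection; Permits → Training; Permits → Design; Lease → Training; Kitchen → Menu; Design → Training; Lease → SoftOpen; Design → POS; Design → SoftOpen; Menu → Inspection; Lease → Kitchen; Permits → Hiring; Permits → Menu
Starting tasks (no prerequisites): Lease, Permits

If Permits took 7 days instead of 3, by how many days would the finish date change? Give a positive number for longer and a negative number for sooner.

4

Baseline: Permits→Design→Marketing = 3+4+17 = 24 → 24 days.
Permits lies on that path, so at 7 days the path becomes 28 days.
That remains the longest chain; total 28 days.
Change in finish: 28 − 24 = +4 days.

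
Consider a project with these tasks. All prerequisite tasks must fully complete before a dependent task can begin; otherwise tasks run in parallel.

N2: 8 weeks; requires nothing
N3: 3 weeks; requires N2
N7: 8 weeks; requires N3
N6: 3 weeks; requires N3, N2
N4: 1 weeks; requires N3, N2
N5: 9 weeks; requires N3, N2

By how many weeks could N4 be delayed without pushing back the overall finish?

8

Critical path: N2→N3→N5 = 8+3+9 = 20, so the finish is 20 weeks.
Longest path through N4: 12 weeks (earliest finish 12, latest finish 20).
Slack of N4 = 19 − 11 = 8 weeks.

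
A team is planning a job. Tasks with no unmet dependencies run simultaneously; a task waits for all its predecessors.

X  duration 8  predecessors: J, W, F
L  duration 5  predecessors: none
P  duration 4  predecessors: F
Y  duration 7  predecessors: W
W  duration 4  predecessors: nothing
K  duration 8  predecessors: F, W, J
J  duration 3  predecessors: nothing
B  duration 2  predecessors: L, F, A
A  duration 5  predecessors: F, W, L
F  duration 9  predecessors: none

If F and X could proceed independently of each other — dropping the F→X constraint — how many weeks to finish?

17

Before: longest chain F→X = 9+8 = 17, finish 17.
Without F→X, X's earliest start moves from 9 to 4.
New critical path: F→K = 9+8 = 17 ⇒ 17 weeks.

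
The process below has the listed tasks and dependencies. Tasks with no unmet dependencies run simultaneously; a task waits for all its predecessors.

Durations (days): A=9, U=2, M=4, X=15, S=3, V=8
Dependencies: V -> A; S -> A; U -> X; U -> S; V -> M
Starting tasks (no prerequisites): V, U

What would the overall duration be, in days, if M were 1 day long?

Baseline: V→A = 8+9 = 17 → 17 days.
The longest path through M is only 12 days, so M has float 5.
No other chain overtakes it, so the finish is 17 days.

17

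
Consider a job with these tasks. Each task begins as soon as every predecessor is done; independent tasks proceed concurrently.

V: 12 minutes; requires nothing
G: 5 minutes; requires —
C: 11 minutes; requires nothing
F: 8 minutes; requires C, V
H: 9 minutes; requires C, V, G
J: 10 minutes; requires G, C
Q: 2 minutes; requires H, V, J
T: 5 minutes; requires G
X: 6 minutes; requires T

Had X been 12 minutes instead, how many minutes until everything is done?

23

Critical path before the change: V→H→Q = 12+9+2 = 23 giving 23 minutes.
X is off the critical path — its longest chain is 16 minutes, giving 7 of slack.
No other chain overtakes it, so the finish is 23 minutes.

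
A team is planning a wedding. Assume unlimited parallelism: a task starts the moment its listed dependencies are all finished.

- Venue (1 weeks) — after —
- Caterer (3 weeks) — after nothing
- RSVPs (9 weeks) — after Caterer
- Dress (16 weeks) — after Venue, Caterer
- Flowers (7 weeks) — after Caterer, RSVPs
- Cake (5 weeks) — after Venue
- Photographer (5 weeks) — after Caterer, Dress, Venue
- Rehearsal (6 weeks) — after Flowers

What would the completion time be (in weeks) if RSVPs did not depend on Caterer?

Before: longest chain Caterer→RSVPs→Flowers→Rehearsal = 3+9+7+6 = 25, finish 25.
Without Caterer→RSVPs, RSVPs's earliest start moves from 3 to 0.
After: Caterer→Dress→Photographer = 3+16+5 = 24 → 24 weeks.

24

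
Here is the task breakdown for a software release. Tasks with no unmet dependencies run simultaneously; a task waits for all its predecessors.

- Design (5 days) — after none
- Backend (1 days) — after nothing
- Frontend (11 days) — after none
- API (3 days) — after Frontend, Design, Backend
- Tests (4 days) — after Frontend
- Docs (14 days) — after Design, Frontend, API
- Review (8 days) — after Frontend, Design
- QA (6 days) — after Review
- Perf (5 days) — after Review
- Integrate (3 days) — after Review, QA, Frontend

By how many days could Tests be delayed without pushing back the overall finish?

13

The longest chain is Frontend→API→Docs = 11+3+14 = 28; overall finish 28 days.
Longest path through Tests: 15 days (earliest finish 15, latest finish 28).
Float = 28 − 15 = 13.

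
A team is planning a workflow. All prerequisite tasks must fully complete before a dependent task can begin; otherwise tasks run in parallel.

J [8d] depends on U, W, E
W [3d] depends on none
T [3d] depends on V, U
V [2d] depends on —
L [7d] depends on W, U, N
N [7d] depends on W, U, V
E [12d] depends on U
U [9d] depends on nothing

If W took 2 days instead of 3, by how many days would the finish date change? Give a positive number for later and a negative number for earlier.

0

Actual critical path: U→E→J = 9+12+8 = 29 ⇒ 29 days.
The longest path through W is only 17 days, so W has float 12.
No other chain overtakes it, so the finish is 29 days.
Change in finish: 29 − 29 = +0 days.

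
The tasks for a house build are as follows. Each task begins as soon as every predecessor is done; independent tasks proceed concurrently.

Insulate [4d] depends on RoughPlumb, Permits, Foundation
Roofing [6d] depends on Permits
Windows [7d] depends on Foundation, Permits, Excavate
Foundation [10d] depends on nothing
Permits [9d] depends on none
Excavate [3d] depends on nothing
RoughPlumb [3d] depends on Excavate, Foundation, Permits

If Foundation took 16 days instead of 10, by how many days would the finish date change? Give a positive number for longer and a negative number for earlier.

The binding path is Foundation→Windows = 10+7 = 17; finish at 17 days.
Foundation lies on that path, so at 16 days the path becomes 23 days.
That remains the longest chain; total 23 days.
Change in finish: 23 − 17 = +6 days.

6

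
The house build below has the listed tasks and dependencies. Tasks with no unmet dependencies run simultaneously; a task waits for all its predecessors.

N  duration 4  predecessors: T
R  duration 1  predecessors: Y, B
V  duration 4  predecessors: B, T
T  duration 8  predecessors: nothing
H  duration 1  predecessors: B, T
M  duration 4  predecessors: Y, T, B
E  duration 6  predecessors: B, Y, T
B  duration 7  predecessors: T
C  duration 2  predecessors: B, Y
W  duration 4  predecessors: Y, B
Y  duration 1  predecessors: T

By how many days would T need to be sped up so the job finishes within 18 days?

Current finish: 21 days; target: 18.
T is on every critical path, so each day cut from T cuts the finish by one (this holds down to a finish of 14).
Need 21 − 18 = 3 days off T → T becomes 5 days, finish becomes 18.

3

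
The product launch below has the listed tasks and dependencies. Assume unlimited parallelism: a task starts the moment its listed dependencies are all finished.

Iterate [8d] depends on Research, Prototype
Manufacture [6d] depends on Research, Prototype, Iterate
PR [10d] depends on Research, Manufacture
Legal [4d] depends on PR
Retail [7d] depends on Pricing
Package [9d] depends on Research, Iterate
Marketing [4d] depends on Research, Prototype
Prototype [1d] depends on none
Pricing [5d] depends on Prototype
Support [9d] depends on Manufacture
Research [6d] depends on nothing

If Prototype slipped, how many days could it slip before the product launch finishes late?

Critical path: Research→Iterate→Manufacture→PR→Legal = 6+8+6+10+4 = 34, so the finish is 34 days.
Prototype finishes as early as 1 and must finish by 6.
Slack of Prototype = 5 − 0 = 5 days.

5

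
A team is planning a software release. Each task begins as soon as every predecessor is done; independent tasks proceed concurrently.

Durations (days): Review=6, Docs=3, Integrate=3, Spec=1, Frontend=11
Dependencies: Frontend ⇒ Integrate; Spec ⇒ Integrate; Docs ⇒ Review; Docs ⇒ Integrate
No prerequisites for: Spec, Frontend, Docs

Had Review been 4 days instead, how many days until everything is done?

Actual critical path: Frontend→Integrate = 11+3 = 14 ⇒ 14 days.
Review is off the critical path — its longest chain is 9 days, giving 5 of slack.
That remains the longest chain; total 14 days.

14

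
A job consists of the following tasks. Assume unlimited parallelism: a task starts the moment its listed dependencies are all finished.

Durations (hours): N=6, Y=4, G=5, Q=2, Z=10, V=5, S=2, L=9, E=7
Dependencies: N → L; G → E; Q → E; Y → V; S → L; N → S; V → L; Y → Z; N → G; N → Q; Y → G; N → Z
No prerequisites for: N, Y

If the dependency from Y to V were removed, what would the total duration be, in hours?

18

Original critical path: N→G→E = 6+5+7 = 18 ⇒ 18 hours.
Without Y→V, V's earliest start moves from 4 to 0.
New critical path: N→G→E = 6+5+7 = 18 ⇒ 18 hours.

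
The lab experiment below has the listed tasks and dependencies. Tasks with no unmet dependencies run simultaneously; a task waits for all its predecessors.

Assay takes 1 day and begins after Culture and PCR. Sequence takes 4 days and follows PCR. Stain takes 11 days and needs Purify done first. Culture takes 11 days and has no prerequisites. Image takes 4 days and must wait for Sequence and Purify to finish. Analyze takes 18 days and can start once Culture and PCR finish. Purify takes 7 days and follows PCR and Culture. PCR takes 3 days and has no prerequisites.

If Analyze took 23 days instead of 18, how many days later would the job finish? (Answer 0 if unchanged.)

5

Actual critical path: Culture→Analyze = 11+18 = 29 ⇒ 29 days.
Analyze lies on that path, so at 23 days the path becomes 34 days.
No other chain overtakes it, so the finish is 34 days.
Change in finish: 34 − 29 = +5 days.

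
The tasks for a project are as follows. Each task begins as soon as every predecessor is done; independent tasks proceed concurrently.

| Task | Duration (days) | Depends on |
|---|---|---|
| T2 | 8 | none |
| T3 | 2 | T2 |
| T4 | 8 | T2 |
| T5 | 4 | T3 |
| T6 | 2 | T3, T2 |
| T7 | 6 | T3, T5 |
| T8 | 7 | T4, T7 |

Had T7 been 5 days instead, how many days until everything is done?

The binding path is T2→T3→T5→T7→T8 = 8+2+4+6+7 = 27; finish at 27 days.
Since T7 is critical, the -1 change carries straight to that chain (now 26 days).
That remains the longest chain; total 26 days.

26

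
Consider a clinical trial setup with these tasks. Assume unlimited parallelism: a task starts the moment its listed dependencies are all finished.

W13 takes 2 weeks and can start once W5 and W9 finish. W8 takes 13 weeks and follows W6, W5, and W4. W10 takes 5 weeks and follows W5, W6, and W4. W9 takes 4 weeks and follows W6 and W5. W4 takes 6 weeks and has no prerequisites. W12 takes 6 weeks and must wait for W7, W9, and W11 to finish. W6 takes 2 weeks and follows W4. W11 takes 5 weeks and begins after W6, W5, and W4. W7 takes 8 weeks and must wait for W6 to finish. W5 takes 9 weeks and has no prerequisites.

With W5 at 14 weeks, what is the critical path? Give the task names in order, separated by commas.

W5, W8

Critical path before the change: W5→W8 = 9+13 = 22 giving 22 weeks.
Since W5 is critical, the +5 change carries straight to that chain (now 27 weeks).
No other chain overtakes it, so the finish is 27 weeks.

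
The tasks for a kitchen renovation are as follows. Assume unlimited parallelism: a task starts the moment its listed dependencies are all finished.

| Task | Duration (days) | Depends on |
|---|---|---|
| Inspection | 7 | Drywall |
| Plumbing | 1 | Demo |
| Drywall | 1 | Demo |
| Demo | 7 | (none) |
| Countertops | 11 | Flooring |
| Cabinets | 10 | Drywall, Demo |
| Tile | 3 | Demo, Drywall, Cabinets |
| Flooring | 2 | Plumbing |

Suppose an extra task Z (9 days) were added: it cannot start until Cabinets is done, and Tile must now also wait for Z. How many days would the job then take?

Originally the job takes 21 days.
With Z inserted, Tile now waits for max(Demo, Drywall, Cabinets, Z).
New critical path: Demo→Drywall→Cabinets→Z→Tile = 7+1+10+9+3 = 30 ⇒ 30 days.

30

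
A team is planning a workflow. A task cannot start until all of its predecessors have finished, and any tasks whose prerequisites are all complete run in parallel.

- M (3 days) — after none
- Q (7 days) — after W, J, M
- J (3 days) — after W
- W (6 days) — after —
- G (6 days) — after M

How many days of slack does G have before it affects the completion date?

The longest chain is W→J→Q = 6+3+7 = 16; overall finish 16 days.
G finishes as early as 9 and must finish by 16.
So G can slip 16 − 9 = 7 days.

7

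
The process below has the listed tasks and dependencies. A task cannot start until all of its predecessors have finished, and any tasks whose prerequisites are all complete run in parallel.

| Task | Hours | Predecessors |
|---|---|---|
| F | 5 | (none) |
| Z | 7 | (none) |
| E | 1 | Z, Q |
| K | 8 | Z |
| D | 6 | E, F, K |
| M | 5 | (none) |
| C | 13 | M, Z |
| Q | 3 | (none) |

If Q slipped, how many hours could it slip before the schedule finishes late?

Z→K→D = 7+8+6 = 21 sets the makespan at 21 hours.
Q finishes as early as 3 and must finish by 14.
Slack of Q = 11 − 0 = 11 hours.

11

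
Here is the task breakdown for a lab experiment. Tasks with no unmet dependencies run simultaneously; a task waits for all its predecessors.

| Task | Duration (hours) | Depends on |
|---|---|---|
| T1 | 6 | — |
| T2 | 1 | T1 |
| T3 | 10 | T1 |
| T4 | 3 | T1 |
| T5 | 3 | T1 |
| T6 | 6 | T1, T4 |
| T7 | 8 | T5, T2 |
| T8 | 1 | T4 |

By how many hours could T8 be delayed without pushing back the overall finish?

T1→T5→T7 = 6+3+8 = 17 sets the makespan at 17 hours.
Longest path through T8: 10 hours (earliest finish 10, latest finish 17).
Slack of T8 = 16 − 9 = 7 hours.

7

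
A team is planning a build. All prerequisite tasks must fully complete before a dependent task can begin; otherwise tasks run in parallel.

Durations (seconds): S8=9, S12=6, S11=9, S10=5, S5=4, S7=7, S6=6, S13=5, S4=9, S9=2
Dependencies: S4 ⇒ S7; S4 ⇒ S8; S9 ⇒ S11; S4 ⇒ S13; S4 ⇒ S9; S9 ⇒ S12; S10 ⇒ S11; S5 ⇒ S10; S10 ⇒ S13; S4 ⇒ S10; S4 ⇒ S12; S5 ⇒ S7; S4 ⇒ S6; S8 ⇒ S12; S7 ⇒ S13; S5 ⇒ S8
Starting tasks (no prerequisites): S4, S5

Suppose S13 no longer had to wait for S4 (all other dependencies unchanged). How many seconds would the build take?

With the dependency in place, S4→S8→S12 = 9+9+6 = 24 sets the finish at 24 seconds.
Dropping S4→S13 doesn't change S13's earliest start (16); another predecessor still binds.
New critical path: S4→S8→S12 = 9+9+6 = 24 ⇒ 24 seconds.

24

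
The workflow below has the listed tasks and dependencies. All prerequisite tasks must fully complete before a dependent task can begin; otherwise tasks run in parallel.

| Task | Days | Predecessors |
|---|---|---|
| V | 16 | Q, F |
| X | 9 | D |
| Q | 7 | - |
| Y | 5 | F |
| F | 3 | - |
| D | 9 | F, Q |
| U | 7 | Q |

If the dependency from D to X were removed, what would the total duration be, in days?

With the dependency in place, Q→D→X = 7+9+9 = 25 sets the finish at 25 days.
Without D→X, X's earliest start moves from 16 to 0.
After: Q→V = 7+16 = 23 → 23 days.

23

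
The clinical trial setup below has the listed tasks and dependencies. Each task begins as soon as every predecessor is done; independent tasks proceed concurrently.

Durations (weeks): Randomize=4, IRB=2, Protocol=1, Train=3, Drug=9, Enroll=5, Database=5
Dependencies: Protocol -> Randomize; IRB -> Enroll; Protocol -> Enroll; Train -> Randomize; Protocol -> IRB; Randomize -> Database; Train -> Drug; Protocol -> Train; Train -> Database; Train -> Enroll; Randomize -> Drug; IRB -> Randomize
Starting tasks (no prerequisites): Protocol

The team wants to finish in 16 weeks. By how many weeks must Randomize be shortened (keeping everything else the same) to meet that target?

Current finish: 17 weeks; target: 16.
Randomize is on every critical path, so each week cut from Randomize cuts the finish by one (this holds down to a finish of 14).
Need 17 − 16 = 1 week off Randomize → Randomize becomes 3 weeks, finish becomes 16.

1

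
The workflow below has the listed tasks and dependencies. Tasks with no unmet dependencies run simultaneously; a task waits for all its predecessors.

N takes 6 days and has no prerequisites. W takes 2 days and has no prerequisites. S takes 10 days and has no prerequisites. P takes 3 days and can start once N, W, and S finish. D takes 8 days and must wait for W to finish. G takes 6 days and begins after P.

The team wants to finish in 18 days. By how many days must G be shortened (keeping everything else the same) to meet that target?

Current finish: 19 days; target: 18.
G is on every critical path, so each day cut from G cuts the finish by one (this holds down to a finish of 14).
Need 19 − 18 = 1 day off G → G becomes 5 days, finish becomes 18.

1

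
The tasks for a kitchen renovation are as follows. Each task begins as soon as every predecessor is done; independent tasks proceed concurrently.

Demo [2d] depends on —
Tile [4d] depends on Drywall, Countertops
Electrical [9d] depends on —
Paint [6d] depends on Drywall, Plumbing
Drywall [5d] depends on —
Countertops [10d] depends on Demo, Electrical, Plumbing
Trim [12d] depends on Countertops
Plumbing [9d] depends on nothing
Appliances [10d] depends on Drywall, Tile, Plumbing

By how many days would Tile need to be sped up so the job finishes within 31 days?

Current finish: 33 days; target: 31.
Tile is on every critical path, so each day cut from Tile cuts the finish by one (this holds down to a finish of 31).
Need 33 − 31 = 2 days off Tile → Tile becomes 2 days, finish becomes 31.

2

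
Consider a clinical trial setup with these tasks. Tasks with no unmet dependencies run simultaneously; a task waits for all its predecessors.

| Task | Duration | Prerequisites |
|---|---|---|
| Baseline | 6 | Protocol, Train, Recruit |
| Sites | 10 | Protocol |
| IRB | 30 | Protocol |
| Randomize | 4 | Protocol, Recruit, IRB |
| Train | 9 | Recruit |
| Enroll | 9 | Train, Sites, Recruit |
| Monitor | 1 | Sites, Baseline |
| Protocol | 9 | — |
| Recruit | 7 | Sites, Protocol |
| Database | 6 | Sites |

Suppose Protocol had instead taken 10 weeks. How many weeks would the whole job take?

Baseline: Protocol→Sites→Recruit→Train→Enroll = 9+10+7+9+9 = 44 → 44 weeks.
Protocol lies on that path, so at 10 weeks the path becomes 45 weeks.
The critical path is still Protocol→Sites→Recruit→Train→Enroll; finish is now 45 weeks.

45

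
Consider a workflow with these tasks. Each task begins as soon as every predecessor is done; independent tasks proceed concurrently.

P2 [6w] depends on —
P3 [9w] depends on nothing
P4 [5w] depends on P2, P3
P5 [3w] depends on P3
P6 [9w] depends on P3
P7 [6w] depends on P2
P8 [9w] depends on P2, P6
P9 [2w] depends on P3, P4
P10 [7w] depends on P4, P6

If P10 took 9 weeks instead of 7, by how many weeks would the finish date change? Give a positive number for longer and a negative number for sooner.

The binding path is P3→P6→P8 = 9+9+9 = 27; finish at 27 weeks.
P10 has 2 weeks of float (longest path through it is 25).
That remains the longest chain; total 27 weeks.
Change in finish: 27 − 27 = +0 weeks.

0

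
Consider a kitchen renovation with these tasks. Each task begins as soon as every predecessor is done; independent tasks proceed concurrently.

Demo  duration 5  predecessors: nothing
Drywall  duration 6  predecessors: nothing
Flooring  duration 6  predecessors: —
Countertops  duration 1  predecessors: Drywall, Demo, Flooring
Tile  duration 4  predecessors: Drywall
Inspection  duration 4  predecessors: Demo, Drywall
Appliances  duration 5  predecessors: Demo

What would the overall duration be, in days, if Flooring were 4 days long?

Baseline: Demo→Appliances = 5+5 = 10 → 10 days.
The longest path through Flooring is only 7 days, so Flooring has float 3.
That remains the longest chain; total 10 days.

10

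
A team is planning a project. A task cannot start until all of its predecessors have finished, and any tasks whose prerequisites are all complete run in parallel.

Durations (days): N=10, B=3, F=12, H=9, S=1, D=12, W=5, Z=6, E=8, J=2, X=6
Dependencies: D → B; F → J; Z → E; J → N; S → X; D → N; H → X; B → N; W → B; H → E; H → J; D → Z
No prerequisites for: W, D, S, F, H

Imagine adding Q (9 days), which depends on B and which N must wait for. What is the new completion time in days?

Originally the job takes 26 days.
With Q inserted, N now waits for max(J, D, B, Q).
New critical path: D→B→Q→N = 12+3+9+10 = 34 ⇒ 34 days.

34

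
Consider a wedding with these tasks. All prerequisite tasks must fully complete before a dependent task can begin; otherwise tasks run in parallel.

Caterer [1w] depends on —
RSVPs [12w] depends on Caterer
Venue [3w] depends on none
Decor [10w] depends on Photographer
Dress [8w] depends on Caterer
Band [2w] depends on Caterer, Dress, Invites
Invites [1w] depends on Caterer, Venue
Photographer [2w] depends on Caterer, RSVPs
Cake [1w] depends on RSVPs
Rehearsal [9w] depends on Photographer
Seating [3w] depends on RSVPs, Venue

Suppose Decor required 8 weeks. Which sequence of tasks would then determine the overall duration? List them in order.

Caterer, RSVPs, Photographer, Rehearsal

The binding path is Caterer→RSVPs→Photographer→Decor = 1+12+2+10 = 25; finish at 25 weeks.
Since Decor is critical, the -2 change carries straight to that chain (now 23 weeks).
The binding chain switches to Caterer→RSVPs→Photographer→Rehearsal = 1+12+2+9 = 24; finish 24 weeks.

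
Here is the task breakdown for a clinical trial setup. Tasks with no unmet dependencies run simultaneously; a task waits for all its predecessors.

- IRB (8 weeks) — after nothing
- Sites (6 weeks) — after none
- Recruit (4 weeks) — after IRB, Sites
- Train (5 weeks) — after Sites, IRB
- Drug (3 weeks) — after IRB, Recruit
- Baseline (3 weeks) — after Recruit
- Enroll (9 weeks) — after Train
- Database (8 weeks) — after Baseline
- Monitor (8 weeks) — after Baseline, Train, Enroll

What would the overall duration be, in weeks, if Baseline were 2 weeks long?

30

Actual critical path: IRB→Train→Enroll→Monitor = 8+5+9+8 = 30 ⇒ 30 weeks.
Baseline has 7 weeks of float (longest path through it is 23).
The critical path is still IRB→Train→Enroll→Monitor; finish is now 30 weeks.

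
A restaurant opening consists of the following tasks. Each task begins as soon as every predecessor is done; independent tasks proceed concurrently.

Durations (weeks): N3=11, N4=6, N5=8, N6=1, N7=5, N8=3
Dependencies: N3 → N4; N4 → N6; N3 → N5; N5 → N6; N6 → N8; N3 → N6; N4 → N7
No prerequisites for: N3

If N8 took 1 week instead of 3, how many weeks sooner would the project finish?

The binding path is N3→N5→N6→N8 = 11+8+1+3 = 23; finish at 23 weeks.
Since N8 is critical, the -2 change carries straight to that chain (now 21 weeks).
New critical path: N3→N4→N7 = 11+6+5 = 22 ⇒ 22 weeks.
Change in finish: 22 − 23 = -1 weeks.

1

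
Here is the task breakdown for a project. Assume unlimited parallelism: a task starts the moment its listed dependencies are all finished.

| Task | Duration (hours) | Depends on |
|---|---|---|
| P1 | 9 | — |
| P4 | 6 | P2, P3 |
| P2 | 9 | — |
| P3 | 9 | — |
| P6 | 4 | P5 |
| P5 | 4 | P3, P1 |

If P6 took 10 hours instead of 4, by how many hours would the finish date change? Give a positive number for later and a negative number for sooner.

As given, the longest chain is P1→P5→P6 = 9+4+4 = 17, so the finish is 17 hours.
P6 is on the critical path; changing it to 10 makes that path 23 hours.
That remains the longest chain; total 23 hours.
Change in finish: 23 − 17 = +6 hours.

6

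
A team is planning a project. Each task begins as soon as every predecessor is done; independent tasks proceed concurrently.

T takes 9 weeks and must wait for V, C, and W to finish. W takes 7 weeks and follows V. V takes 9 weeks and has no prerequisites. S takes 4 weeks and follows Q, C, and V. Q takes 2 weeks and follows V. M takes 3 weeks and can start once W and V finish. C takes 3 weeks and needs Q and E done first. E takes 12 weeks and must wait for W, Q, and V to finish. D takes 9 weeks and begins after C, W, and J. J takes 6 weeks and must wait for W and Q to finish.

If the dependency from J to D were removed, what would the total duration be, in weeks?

40

Before: longest chain V→W→E→C→T = 9+7+12+3+9 = 40, finish 40.
Dropping J→D doesn't change D's earliest start (31); another predecessor still binds.
New critical path: V→W→E→C→T = 9+7+12+3+9 = 40 ⇒ 40 weeks.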